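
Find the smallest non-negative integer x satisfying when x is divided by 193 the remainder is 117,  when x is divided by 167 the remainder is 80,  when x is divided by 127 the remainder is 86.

The moduli are pairwise coprime; N = 193·167·127 = 4093337.
N/193 = 21209; 21209 ≡ 172 (mod 193); 172·147 ≡ 1, so inverse 147.
N/167 = 24511; 24511 ≡ 129 (mod 167); 129·145 ≡ 1, so inverse 145.
N/127 = 32231; 32231 ≡ 100 (mod 127); 100·47 ≡ 1, so inverse 47.
x ≡ 117·21209·147 + 80·24511·145 + 86·32231·47 = 779378893.
779378893 mod 4093337 = 1644863.

1644863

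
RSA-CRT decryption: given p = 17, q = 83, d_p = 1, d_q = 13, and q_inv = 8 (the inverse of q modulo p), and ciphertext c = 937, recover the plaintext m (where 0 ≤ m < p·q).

172

m₁ = c^(d_p) mod p: c ≡ 2 (mod 17), and 2^1 mod 17 = 2.
m₂ = c^(d_q) mod q: c ≡ 24 (mod 83), and 24^13 mod 83 = 6.
h = q_inv·(m₁ − m₂) mod p = 8·(2 − 6) mod 17 = 2.
m = m₂ + h·q = 6 + 2·83 = 172.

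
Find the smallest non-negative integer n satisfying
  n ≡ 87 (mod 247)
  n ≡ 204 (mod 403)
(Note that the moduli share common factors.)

1816

gcd(247, 403) = 13 and 13 | (204 − 87), so the pair is consistent; merging gives n ≡ 1816 (mod 7657), where 7657 = lcm(247, 403).
The solution is unique modulo lcm(247, 403) = 7657.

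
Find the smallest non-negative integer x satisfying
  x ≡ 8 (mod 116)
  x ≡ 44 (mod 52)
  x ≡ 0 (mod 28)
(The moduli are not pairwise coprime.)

7896

Combine the congruences pairwise.
gcd(116, 52) = 4 and 4 | (44 − 8), so the pair is consistent; merging gives x ≡ 356 (mod 1508), where 1508 = lcm(116, 52).
gcd(1508, 28) = 4 and 4 | (0 − 356), so the pair is consistent; merging gives x ≡ 7896 (mod 10556), where 10556 = lcm(1508, 28).
The solution is unique modulo lcm(116, 52, 28) = 10556.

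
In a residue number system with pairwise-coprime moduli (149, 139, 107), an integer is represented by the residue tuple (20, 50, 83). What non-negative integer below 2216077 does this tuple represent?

Combine the congruences pairwise.
From x ≡ 20 (mod 149) write x = 20 + 149t. Substituting into x ≡ 50 (mod 139) gives 149t ≡ 30 (mod 139), and since 10⁻¹ ≡ 14 (mod 139), t ≡ 3. Hence x ≡ 20 + 149·3 = 467 (mod 20711).
From x ≡ 467 (mod 20711) write x = 467 + 20711t. Substituting into x ≡ 83 (mod 107) gives 20711t ≡ 44 (mod 107), and since 60⁻¹ ≡ 66 (mod 107), t ≡ 15. Hence x ≡ 467 + 20711·15 = 311132 (mod 2216077).

311132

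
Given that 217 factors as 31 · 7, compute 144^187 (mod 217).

Mod 31: 144 ≡ 20; by Fermat, exponent reduces to 187 mod 30 = 7; 20^7 ≡ 18 (mod 31).
Mod 7: 144 ≡ 4; by Fermat, exponent reduces to 187 mod 6 = 1; 4^1 ≡ 4 (mod 7).
Combine by CRT: x ≡ 18 (mod 31), x ≡ 4 (mod 7) ⇒ x ≡ 18 (mod 217).

18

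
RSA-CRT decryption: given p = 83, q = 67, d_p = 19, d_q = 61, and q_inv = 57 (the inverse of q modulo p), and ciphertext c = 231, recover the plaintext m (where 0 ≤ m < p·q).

1169

m₁ = c^(d_p) mod p: c ≡ 65 (mod 83), and 65^19 mod 83 = 7.
m₂ = c^(d_q) mod q: c ≡ 30 (mod 67), and 30^61 mod 67 = 30.
h = q_inv·(m₁ − m₂) mod p = 57·(7 − 30) mod 83 = 17.
m = m₂ + h·q = 30 + 17·67 = 1169.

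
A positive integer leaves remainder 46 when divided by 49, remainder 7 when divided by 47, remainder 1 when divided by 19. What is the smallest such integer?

The moduli are pairwise coprime; N = 49·47·19 = 43757.
N/49 = 893; 893 ≡ 11 (mod 49); 11·9 ≡ 1, so inverse 9.
N/47 = 931; 931 ≡ 38 (mod 47); 38·26 ≡ 1, so inverse 26.
N/19 = 2303; 2303 ≡ 4 (mod 19); 4·5 ≡ 1, so inverse 5.
m ≡ 46·893·9 + 7·931·26 + 1·2303·5 = 550659.
550659 mod 43757 = 25575.

25575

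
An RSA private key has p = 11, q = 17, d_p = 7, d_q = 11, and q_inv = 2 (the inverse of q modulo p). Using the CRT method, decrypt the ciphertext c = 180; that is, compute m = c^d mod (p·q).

m₁ = c^(d_p) mod p: c ≡ 4 (mod 11), and 4^7 mod 11 = 5.
m₂ = c^(d_q) mod q: c ≡ 10 (mod 17), and 10^11 mod 17 = 3.
h = q_inv·(m₁ − m₂) mod p = 2·(5 − 3) mod 11 = 4.
m = m₂ + h·q = 3 + 4·17 = 71.

71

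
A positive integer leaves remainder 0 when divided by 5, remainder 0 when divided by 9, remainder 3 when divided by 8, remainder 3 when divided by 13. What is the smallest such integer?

From a ≡ 0 (mod 5) write a = 0 + 5t. Substituting into a ≡ 0 (mod 9) gives 5t ≡ 0 (mod 9), and since 5⁻¹ ≡ 2 (mod 9), t ≡ 0. Hence a ≡ 0 + 5·0 = 0 (mod 45).
From a ≡ 0 (mod 45) write a = 0 + 45t. Substituting into a ≡ 3 (mod 8) gives 45t ≡ 3 (mod 8), and since 5⁻¹ ≡ 5 (mod 8), t ≡ 7. Hence a ≡ 0 + 45·7 = 315 (mod 360).
From a ≡ 315 (mod 360) write a = 315 + 360t. Substituting into a ≡ 3 (mod 13) gives 360t ≡ 0 (mod 13), and since 9⁻¹ ≡ 3 (mod 13), t ≡ 0. Hence a ≡ 315 + 360·0 = 315 (mod 4680).

315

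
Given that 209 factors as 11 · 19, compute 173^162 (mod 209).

Mod 11: 173 ≡ 8; by Fermat, exponent reduces to 162 mod 10 = 2; 8^2 ≡ 9 (mod 11).
Mod 19: 173 ≡ 2; since 18 | 162, by Fermat 2^162 ≡ 1 (mod 19).
Combine by CRT: x ≡ 9 (mod 11), x ≡ 1 (mod 19) ⇒ x ≡ 20 (mod 209).

20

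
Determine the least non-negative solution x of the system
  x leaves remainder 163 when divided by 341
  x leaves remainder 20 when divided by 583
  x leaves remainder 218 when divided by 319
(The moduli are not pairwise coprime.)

55405

gcd(341, 583) = 11 and 11 | (20 − 163), so the pair is consistent; merging gives x ≡ 1186 (mod 18073), where 18073 = lcm(341, 583).
gcd(18073, 319) = 11 and 11 | (218 − 1186), so the pair is consistent; merging gives x ≡ 55405 (mod 524117), where 524117 = lcm(18073, 319).
The solution is unique modulo lcm(341, 583, 319) = 524117.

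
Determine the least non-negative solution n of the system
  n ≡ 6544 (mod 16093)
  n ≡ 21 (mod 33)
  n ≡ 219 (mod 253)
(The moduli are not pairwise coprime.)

gcd(16093, 33) = 11 and 11 | (21 − 6544), so the pair is consistent; merging gives n ≡ 38730 (mod 48279), where 48279 = lcm(16093, 33).
gcd(48279, 253) = 11 and 11 | (219 − 38730), so the pair is consistent; merging gives n ≡ 376683 (mod 1110417), where 1110417 = lcm(48279, 253).
The solution is unique modulo lcm(16093, 33, 253) = 1110417.

376683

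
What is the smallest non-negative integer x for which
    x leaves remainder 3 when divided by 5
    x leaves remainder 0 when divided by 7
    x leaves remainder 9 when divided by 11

273

The moduli are pairwise coprime; N = 5·7·11 = 385.
N/5 = 77; 77 ≡ 2 (mod 5); 2·3 ≡ 1, so inverse 3.
N/7 = 55; 55 ≡ 6 (mod 7); 6·6 ≡ 1, so inverse 6.
N/11 = 35; 35 ≡ 2 (mod 11); 2·6 ≡ 1, so inverse 6.
x ≡ 3·77·3 + 0·55·6 + 9·35·6 = 2583.
2583 mod 385 = 273.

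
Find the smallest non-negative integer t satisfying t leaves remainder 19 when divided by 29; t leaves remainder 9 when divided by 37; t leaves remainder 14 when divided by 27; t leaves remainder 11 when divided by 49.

908618

The moduli are pairwise coprime; N = 29·37·27·49 = 1419579.
N/29 = 48951; 48951 ≡ 28 (mod 29); 28·28 ≡ 1, so inverse 28.
N/37 = 38367; 38367 ≡ 35 (mod 37); 35·18 ≡ 1, so inverse 18.
N/27 = 52577; 52577 ≡ 8 (mod 27); 8·17 ≡ 1, so inverse 17.
N/49 = 28971; 28971 ≡ 12 (mod 49); 12·45 ≡ 1, so inverse 45.
t ≡ 19·48951·28 + 9·38367·18 + 14·52577·17 + 11·28971·45 = 59111357.
59111357 mod 1419579 = 908618.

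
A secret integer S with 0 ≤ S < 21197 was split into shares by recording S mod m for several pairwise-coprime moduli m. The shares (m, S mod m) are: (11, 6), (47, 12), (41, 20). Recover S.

From S ≡ 6 (mod 11) write S = 6 + 11t. Substituting into S ≡ 12 (mod 47) gives 11t ≡ 6 (mod 47), and since 11⁻¹ ≡ 30 (mod 47), t ≡ 39. Hence S ≡ 6 + 11·39 = 435 (mod 517).
From S ≡ 435 (mod 517) write S = 435 + 517t. Substituting into S ≡ 20 (mod 41) gives 517t ≡ 36 (mod 41), and since 25⁻¹ ≡ 23 (mod 41), t ≡ 8. Hence S ≡ 435 + 517·8 = 4571 (mod 21197).

4571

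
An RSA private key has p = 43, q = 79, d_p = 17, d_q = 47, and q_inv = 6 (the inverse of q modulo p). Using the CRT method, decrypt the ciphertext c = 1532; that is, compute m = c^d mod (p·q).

2096

m₁ = c^(d_p) mod p: c ≡ 27 (mod 43), and 27^17 mod 43 = 32.
m₂ = c^(d_q) mod q: c ≡ 31 (mod 79), and 31^47 mod 79 = 42.
h = q_inv·(m₁ − m₂) mod p = 6·(32 − 42) mod 43 = 26.
m = m₂ + h·q = 42 + 26·79 = 2096.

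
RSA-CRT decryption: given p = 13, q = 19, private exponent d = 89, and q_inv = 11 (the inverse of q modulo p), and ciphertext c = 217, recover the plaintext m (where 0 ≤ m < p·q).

d_p = d mod (p−1) = 89 mod 12 = 5; d_q = d mod (q−1) = 17.
m₁ = c^(d_p) mod p: c ≡ 9 (mod 13), and 9^5 mod 13 = 3.
m₂ = c^(d_q) mod q: c ≡ 8 (mod 19), and 8^17 mod 19 = 12.
h = q_inv·(m₁ − m₂) mod p = 11·(3 − 12) mod 13 = 5.
m = m₂ + h·q = 12 + 5·19 = 107.

107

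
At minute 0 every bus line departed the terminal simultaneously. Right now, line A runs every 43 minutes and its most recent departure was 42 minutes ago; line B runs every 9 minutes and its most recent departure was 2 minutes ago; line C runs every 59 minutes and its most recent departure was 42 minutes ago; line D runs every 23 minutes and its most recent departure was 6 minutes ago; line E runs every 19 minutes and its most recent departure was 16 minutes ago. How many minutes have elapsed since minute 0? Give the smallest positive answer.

6905756

The moduli are pairwise coprime; N = 43·9·59·23·19 = 9978021.
N/43 = 232047; 232047 ≡ 19 (mod 43); 19·34 ≡ 1, so inverse 34.
N/9 = 1108669; 1108669 ≡ 4 (mod 9); 4·7 ≡ 1, so inverse 7.
N/59 = 169119; 169119 ≡ 25 (mod 59); 25·26 ≡ 1, so inverse 26.
N/23 = 433827; 433827 ≡ 1 (mod 23), inverse 1.
N/19 = 525159; 525159 ≡ 18 (mod 19); 18·18 ≡ 1, so inverse 18.
t ≡ 42·232047·34 + 2·1108669·7 + 42·169119·26 + 6·433827·1 + 16·525159·18 = 685411184.
685411184 mod 9978021 = 6905756.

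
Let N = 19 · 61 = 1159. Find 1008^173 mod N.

Mod 19: 1008 ≡ 1; by Fermat, exponent reduces to 173 mod 18 = 11; 1^11 ≡ 1 (mod 19).
Mod 61: 1008 ≡ 32; by Fermat, exponent reduces to 173 mod 60 = 53; 32^53 ≡ 40 (mod 61).
Combine by CRT: x ≡ 1 (mod 19), x ≡ 40 (mod 61) ⇒ x ≡ 894 (mod 1159).

894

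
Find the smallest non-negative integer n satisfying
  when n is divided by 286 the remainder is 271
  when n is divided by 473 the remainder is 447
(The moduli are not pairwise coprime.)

10853

Combine the congruences pairwise.
gcd(286, 473) = 11 and 11 | (447 − 271), so the pair is consistent; merging gives n ≡ 10853 (mod 12298), where 12298 = lcm(286, 473).
The solution is unique modulo lcm(286, 473) = 12298.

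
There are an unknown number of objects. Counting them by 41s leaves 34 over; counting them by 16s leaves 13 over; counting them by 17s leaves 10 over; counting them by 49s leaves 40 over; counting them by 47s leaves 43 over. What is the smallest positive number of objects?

16039357

From N ≡ 34 (mod 41) write N = 34 + 41t. Substituting into N ≡ 13 (mod 16) gives 41t ≡ 11 (mod 16), and since 9⁻¹ ≡ 9 (mod 16), t ≡ 3. Hence N ≡ 34 + 41·3 = 157 (mod 656).
From N ≡ 157 (mod 656) write N = 157 + 656t. Substituting into N ≡ 10 (mod 17) gives 656t ≡ 6 (mod 17), and since 10⁻¹ ≡ 12 (mod 17), t ≡ 4. Hence N ≡ 157 + 656·4 = 2781 (mod 11152).
From N ≡ 2781 (mod 11152) write N = 2781 + 11152t. Substituting into N ≡ 40 (mod 49) gives 11152t ≡ 3 (mod 49), and since 29⁻¹ ≡ 22 (mod 49), t ≡ 17. Hence N ≡ 2781 + 11152·17 = 192365 (mod 546448).
From N ≡ 192365 (mod 546448) write N = 192365 + 546448t. Substituting into N ≡ 43 (mod 47) gives 546448t ≡ 2 (mod 47), and since 26⁻¹ ≡ 38 (mod 47), t ≡ 29. Hence N ≡ 192365 + 546448·29 = 16039357 (mod 25683056).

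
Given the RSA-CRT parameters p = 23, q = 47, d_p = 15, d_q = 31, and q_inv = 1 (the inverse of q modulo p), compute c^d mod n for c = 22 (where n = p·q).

m₁ = c^(d_p) mod p: c ≡ 22 (mod 23), and 22^15 mod 23 = 22.
m₂ = c^(d_q) mod q: c ≡ 22 (mod 47), and 22^31 mod 47 = 30.
h = q_inv·(m₁ − m₂) mod p = 1·(22 − 30) mod 23 = 15.
m = m₂ + h·q = 30 + 15·47 = 735.

735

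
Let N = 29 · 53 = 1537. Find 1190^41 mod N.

Mod 29: 1190 ≡ 1; by Fermat, exponent reduces to 41 mod 28 = 13; 1^13 ≡ 1 (mod 29).
Mod 53: 1190 ≡ 24; 24^41 ≡ 46 (mod 53).
Combine by CRT: x ≡ 1 (mod 29), x ≡ 46 (mod 53) ⇒ x ≡ 523 (mod 1537).

523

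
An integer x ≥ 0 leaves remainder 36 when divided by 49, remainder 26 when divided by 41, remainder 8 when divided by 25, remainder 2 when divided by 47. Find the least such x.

1173733

From x ≡ 36 (mod 49) write x = 36 + 49t. Substituting into x ≡ 26 (mod 41) gives 49t ≡ 31 (mod 41), and since 8⁻¹ ≡ 36 (mod 41), t ≡ 9. Hence x ≡ 36 + 49·9 = 477 (mod 2009).
From x ≡ 477 (mod 2009) write x = 477 + 2009t. Substituting into x ≡ 8 (mod 25) gives 2009t ≡ 6 (mod 25), and since 9⁻¹ ≡ 14 (mod 25), t ≡ 9. Hence x ≡ 477 + 2009·9 = 18558 (mod 50225).
From x ≡ 18558 (mod 50225) write x = 18558 + 50225t. Substituting into x ≡ 2 (mod 47) gives 50225t ≡ 9 (mod 47), and since 29⁻¹ ≡ 13 (mod 47), t ≡ 23. Hence x ≡ 18558 + 50225·23 = 1173733 (mod 2360575).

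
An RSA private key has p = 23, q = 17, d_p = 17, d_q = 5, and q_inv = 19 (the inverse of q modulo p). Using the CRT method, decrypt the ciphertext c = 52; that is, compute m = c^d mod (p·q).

m₁ = c^(d_p) mod p: c ≡ 6 (mod 23), and 6^17 mod 23 = 12.
m₂ = c^(d_q) mod q: c ≡ 1 (mod 17), and 1^5 mod 17 = 1.
h = q_inv·(m₁ − m₂) mod p = 19·(12 − 1) mod 23 = 2.
m = m₂ + h·q = 1 + 2·17 = 35.

35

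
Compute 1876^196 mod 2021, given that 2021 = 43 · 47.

Mod 43: 1876 ≡ 27; by Fermat, exponent reduces to 196 mod 42 = 28; 27^28 ≡ 1 (mod 43).
Mod 47: 1876 ≡ 43; by Fermat, exponent reduces to 196 mod 46 = 12; 43^12 ≡ 2 (mod 47).
Combine by CRT: x ≡ 1 (mod 43), x ≡ 2 (mod 47) ⇒ x ≡ 1506 (mod 2021).

1506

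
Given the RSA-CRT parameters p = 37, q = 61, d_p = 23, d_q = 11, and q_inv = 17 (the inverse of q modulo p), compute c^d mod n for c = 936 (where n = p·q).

m₁ = c^(d_p) mod p: c ≡ 11 (mod 37), and 11^23 mod 37 = 27.
m₂ = c^(d_q) mod q: c ≡ 21 (mod 61), and 21^11 mod 61 = 32.
h = q_inv·(m₁ − m₂) mod p = 17·(27 − 32) mod 37 = 26.
m = m₂ + h·q = 32 + 26·61 = 1618.

1618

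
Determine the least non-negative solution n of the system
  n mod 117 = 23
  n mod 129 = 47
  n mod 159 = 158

135626

gcd(117, 129) = 3 and 3 | (47 − 23), so the pair is consistent; merging gives n ≡ 4820 (mod 5031), where 5031 = lcm(117, 129).
gcd(5031, 159) = 3 and 3 | (158 − 4820), so the pair is consistent; merging gives n ≡ 135626 (mod 266643), where 266643 = lcm(5031, 159).
The solution is unique modulo lcm(117, 129, 159) = 266643.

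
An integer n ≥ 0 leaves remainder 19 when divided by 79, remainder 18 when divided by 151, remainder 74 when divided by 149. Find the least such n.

The moduli are pairwise coprime; M = 79·151·149 = 1777421.
M/79 = 22499; 22499 ≡ 63 (mod 79); 63·74 ≡ 1, so inverse 74.
M/151 = 11771; 11771 ≡ 144 (mod 151); 144·43 ≡ 1, so inverse 43.
M/149 = 11929; 11929 ≡ 9 (mod 149); 9·116 ≡ 1, so inverse 116.
n ≡ 19·22499·74 + 18·11771·43 + 74·11929·116 = 143142884.
143142884 mod 1777421 = 949204.

949204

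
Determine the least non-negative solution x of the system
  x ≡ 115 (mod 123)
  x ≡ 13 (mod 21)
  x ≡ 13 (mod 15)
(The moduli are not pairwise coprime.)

gcd(123, 21) = 3 and 3 | (13 − 115), so the pair is consistent; merging gives x ≡ 853 (mod 861), where 861 = lcm(123, 21).
gcd(861, 15) = 3 and 3 | (13 − 853), so the pair is consistent; merging gives x ≡ 853 (mod 4305), where 4305 = lcm(861, 15).
The solution is unique modulo lcm(123, 21, 15) = 4305.

853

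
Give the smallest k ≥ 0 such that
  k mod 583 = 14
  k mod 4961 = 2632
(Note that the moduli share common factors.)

7593

gcd(583, 4961) = 11 and 11 | (2632 − 14), so the pair is consistent; merging gives k ≡ 7593 (mod 262933), where 262933 = lcm(583, 4961).
The solution is unique modulo lcm(583, 4961) = 262933.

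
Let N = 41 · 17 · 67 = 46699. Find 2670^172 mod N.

40852

Mod 41: 2670 ≡ 5; by Fermat, exponent reduces to 172 mod 40 = 12; 5^12 ≡ 16 (mod 41).
Mod 17: 2670 ≡ 1; by Fermat, exponent reduces to 172 mod 16 = 12; 1^12 ≡ 1 (mod 17).
Mod 67: 2670 ≡ 57; by Fermat, exponent reduces to 172 mod 66 = 40; 57^40 ≡ 49 (mod 67).
Combine by CRT: x ≡ 16 (mod 41), x ≡ 1 (mod 17), x ≡ 49 (mod 67) ⇒ x ≡ 40852 (mod 46699).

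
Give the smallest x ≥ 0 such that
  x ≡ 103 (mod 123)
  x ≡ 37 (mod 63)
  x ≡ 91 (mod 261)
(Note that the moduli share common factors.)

Combine the congruences pairwise.
gcd(123, 63) = 3 and 3 | (37 − 103), so the pair is consistent; merging gives x ≡ 226 (mod 2583), where 2583 = lcm(123, 63).
gcd(2583, 261) = 9 and 9 | (91 − 226), so the pair is consistent; merging gives x ≡ 13141 (mod 74907), where 74907 = lcm(2583, 261).
The solution is unique modulo lcm(123, 63, 261) = 74907.

13141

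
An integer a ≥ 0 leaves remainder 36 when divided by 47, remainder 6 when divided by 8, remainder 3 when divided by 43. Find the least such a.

5206

Combine the congruences pairwise.
From a ≡ 36 (mod 47) write a = 36 + 47t. Substituting into a ≡ 6 (mod 8) gives 47t ≡ 2 (mod 8), and since 7⁻¹ ≡ 7 (mod 8), t ≡ 6. Hence a ≡ 36 + 47·6 = 318 (mod 376).
From a ≡ 318 (mod 376) write a = 318 + 376t. Substituting into a ≡ 3 (mod 43) gives 376t ≡ 29 (mod 43), and since 32⁻¹ ≡ 39 (mod 43), t ≡ 13. Hence a ≡ 318 + 376·13 = 5206 (mod 16168).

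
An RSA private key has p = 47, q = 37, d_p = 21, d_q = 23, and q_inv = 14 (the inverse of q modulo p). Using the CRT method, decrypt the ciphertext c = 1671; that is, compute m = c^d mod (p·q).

m₁ = c^(d_p) mod p: c ≡ 26 (mod 47), and 26^21 mod 47 = 13.
m₂ = c^(d_q) mod q: c ≡ 6 (mod 37), and 6^23 mod 37 = 31.
h = q_inv·(m₁ − m₂) mod p = 14·(13 − 31) mod 47 = 30.
m = m₂ + h·q = 31 + 30·37 = 1141.

1141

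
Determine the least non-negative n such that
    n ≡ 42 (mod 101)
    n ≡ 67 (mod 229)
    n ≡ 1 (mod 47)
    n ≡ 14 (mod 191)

The moduli are pairwise coprime; M = 101·229·47·191 = 207629033.
M/101 = 2055733; 2055733 ≡ 80 (mod 101); 80·24 ≡ 1, so inverse 24.
M/229 = 906677; 906677 ≡ 66 (mod 229); 66·59 ≡ 1, so inverse 59.
M/47 = 4417639; 4417639 ≡ 15 (mod 47); 15·22 ≡ 1, so inverse 22.
M/191 = 1087063; 1087063 ≡ 82 (mod 191); 82·7 ≡ 1, so inverse 7.
n ≡ 42·2055733·24 + 67·906677·59 + 1·4417639·22 + 14·1087063·7 = 5859993277.
5859993277 mod 207629033 = 46380353.

46380353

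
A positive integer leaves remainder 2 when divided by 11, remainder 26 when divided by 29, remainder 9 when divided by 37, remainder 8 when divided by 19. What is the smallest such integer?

15512

The moduli are pairwise coprime; M = 11·29·37·19 = 224257.
M/11 = 20387; 20387 ≡ 4 (mod 11); 4·3 ≡ 1, so inverse 3.
M/29 = 7733; 7733 ≡ 19 (mod 29); 19·26 ≡ 1, so inverse 26.
M/37 = 6061; 6061 ≡ 30 (mod 37); 30·21 ≡ 1, so inverse 21.
M/19 = 11803; 11803 ≡ 4 (mod 19); 4·5 ≡ 1, so inverse 5.
n ≡ 2·20387·3 + 26·7733·26 + 9·6061·21 + 8·11803·5 = 6967479.
6967479 mod 224257 = 15512.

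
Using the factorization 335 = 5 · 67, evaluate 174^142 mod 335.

Mod 5: 174 ≡ 4; by Fermat, exponent reduces to 142 mod 4 = 2; 4^2 ≡ 1 (mod 5).
Mod 67: 174 ≡ 40; by Fermat, exponent reduces to 142 mod 66 = 10; 40^10 ≡ 62 (mod 67).
Combine by CRT: x ≡ 1 (mod 5), x ≡ 62 (mod 67) ⇒ x ≡ 196 (mod 335).

196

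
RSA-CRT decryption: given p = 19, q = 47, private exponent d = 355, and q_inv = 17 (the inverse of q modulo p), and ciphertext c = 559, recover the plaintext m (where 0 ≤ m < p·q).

d_p = d mod (p−1) = 355 mod 18 = 13; d_q = d mod (q−1) = 33.
m₁ = c^(d_p) mod p: c ≡ 8 (mod 19), and 8^13 mod 19 = 8.
m₂ = c^(d_q) mod q: c ≡ 42 (mod 47), and 42^33 mod 47 = 12.
h = q_inv·(m₁ − m₂) mod p = 17·(8 − 12) mod 19 = 8.
m = m₂ + h·q = 12 + 8·47 = 388.

388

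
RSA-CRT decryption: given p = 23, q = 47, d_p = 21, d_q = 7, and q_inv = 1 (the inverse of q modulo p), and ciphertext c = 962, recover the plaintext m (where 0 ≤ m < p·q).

m₁ = c^(d_p) mod p: c ≡ 19 (mod 23), and 19^21 mod 23 = 17.
m₂ = c^(d_q) mod q: c ≡ 22 (mod 47), and 22^7 mod 47 = 20.
h = q_inv·(m₁ − m₂) mod p = 1·(17 − 20) mod 23 = 20.
m = m₂ + h·q = 20 + 20·47 = 960.

960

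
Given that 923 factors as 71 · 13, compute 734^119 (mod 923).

167

Mod 71: 734 ≡ 24; by Fermat, exponent reduces to 119 mod 70 = 49; 24^49 ≡ 25 (mod 71).
Mod 13: 734 ≡ 6; by Fermat, exponent reduces to 119 mod 12 = 11; 6^11 ≡ 11 (mod 13).
Combine by CRT: x ≡ 25 (mod 71), x ≡ 11 (mod 13) ⇒ x ≡ 167 (mod 923).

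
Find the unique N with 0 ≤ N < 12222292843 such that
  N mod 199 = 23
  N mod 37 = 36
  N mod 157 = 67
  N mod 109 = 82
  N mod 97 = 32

6286844639

The moduli are pairwise coprime; M = 199·37·157·109·97 = 12222292843.
M/199 = 61418557; 61418557 ≡ 192 (mod 199); 192·142 ≡ 1, so inverse 142.
M/37 = 330332239; 330332239 ≡ 13 (mod 37); 13·20 ≡ 1, so inverse 20.
M/157 = 77848999; 77848999 ≡ 78 (mod 157); 78·155 ≡ 1, so inverse 155.
M/109 = 112131127; 112131127 ≡ 102 (mod 109); 102·31 ≡ 1, so inverse 31.
M/97 = 126003019; 126003019 ≡ 19 (mod 97); 19·46 ≡ 1, so inverse 46.
N ≡ 23·61418557·142 + 36·330332239·20 + 67·77848999·155 + 82·112131127·31 + 32·126003019·46 = 1717407842659.
1717407842659 mod 12222292843 = 6286844639.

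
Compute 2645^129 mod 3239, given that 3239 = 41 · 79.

1474

Mod 41: 2645 ≡ 21; by Fermat, exponent reduces to 129 mod 40 = 9; 21^9 ≡ 39 (mod 41).
Mod 79: 2645 ≡ 38; by Fermat, exponent reduces to 129 mod 78 = 51; 38^51 ≡ 52 (mod 79).
Combine by CRT: x ≡ 39 (mod 41), x ≡ 52 (mod 79) ⇒ x ≡ 1474 (mod 3239).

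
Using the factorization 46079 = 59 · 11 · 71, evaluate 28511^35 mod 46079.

Mod 59: 28511 ≡ 14; 14^35 ≡ 44 (mod 59).
Mod 11: 28511 ≡ 10; by Fermat, exponent reduces to 35 mod 10 = 5; 10^5 ≡ 10 (mod 11).
Mod 71: 28511 ≡ 40; 40^35 ≡ 1 (mod 71).
Combine by CRT: x ≡ 44 (mod 59), x ≡ 10 (mod 11), x ≡ 1 (mod 71) ⇒ x ≡ 36211 (mod 46079).

36211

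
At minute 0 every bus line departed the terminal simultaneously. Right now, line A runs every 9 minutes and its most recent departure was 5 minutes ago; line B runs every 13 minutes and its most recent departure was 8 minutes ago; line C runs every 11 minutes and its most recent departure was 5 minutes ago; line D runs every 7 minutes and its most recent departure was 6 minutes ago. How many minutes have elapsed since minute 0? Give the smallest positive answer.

1490

The moduli are pairwise coprime; N = 9·13·11·7 = 9009.
N/9 = 1001; 1001 ≡ 2 (mod 9); 2·5 ≡ 1, so inverse 5.
N/13 = 693; 693 ≡ 4 (mod 13); 4·10 ≡ 1, so inverse 10.
N/11 = 819; 819 ≡ 5 (mod 11); 5·9 ≡ 1, so inverse 9.
N/7 = 1287; 1287 ≡ 6 (mod 7); 6·6 ≡ 1, so inverse 6.
t ≡ 5·1001·5 + 8·693·10 + 5·819·9 + 6·1287·6 = 163652.
163652 mod 9009 = 1490.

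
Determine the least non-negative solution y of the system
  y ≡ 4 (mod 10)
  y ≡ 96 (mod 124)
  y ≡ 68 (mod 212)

2824

gcd(10, 124) = 2 and 2 | (96 − 4), so the pair is consistent; merging gives y ≡ 344 (mod 620), where 620 = lcm(10, 124).
gcd(620, 212) = 4 and 4 | (68 − 344), so the pair is consistent; merging gives y ≡ 2824 (mod 32860), where 32860 = lcm(620, 212).
The solution is unique modulo lcm(10, 124, 212) = 32860.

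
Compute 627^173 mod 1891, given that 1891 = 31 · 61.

Mod 31: 627 ≡ 7; by Fermat, exponent reduces to 173 mod 30 = 23; 7^23 ≡ 10 (mod 31).
Mod 61: 627 ≡ 17; by Fermat, exponent reduces to 173 mod 60 = 53; 17^53 ≡ 59 (mod 61).
Combine by CRT: x ≡ 10 (mod 31), x ≡ 59 (mod 61) ⇒ x ≡ 1157 (mod 1891).

1157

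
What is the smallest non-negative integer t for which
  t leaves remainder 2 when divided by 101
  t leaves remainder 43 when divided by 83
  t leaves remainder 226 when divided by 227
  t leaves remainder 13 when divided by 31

32782885

From t ≡ 2 (mod 101) write t = 2 + 101s. Substituting into t ≡ 43 (mod 83) gives 101s ≡ 41 (mod 83), and since 18⁻¹ ≡ 60 (mod 83), s ≡ 53. Hence t ≡ 2 + 101·53 = 5355 (mod 8383).
From t ≡ 5355 (mod 8383) write t = 5355 + 8383s. Substituting into t ≡ 226 (mod 227) gives 8383s ≡ 92 (mod 227), and since 211⁻¹ ≡ 156 (mod 227), s ≡ 51. Hence t ≡ 5355 + 8383·51 = 432888 (mod 1902941).
From t ≡ 432888 (mod 1902941) write t = 432888 + 1902941s. Substituting into t ≡ 13 (mod 31) gives 1902941s ≡ 9 (mod 31), and since 6⁻¹ ≡ 26 (mod 31), s ≡ 17. Hence t ≡ 432888 + 1902941·17 = 32782885 (mod 58991171).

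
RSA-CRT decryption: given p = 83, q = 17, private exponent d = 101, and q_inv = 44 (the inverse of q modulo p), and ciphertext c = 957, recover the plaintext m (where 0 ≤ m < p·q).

1000

d_p = d mod (p−1) = 101 mod 82 = 19; d_q = d mod (q−1) = 5.
m₁ = c^(d_p) mod p: c ≡ 44 (mod 83), and 44^19 mod 83 = 4.
m₂ = c^(d_q) mod q: c ≡ 5 (mod 17), and 5^5 mod 17 = 14.
h = q_inv·(m₁ − m₂) mod p = 44·(4 − 14) mod 83 = 58.
m = m₂ + h·q = 14 + 58·17 = 1000.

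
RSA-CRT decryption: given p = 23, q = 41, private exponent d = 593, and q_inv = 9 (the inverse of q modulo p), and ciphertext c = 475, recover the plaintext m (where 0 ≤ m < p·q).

d_p = d mod (p−1) = 593 mod 22 = 21; d_q = d mod (q−1) = 33.
m₁ = c^(d_p) mod p: c ≡ 15 (mod 23), and 15^21 mod 23 = 20.
m₂ = c^(d_q) mod q: c ≡ 24 (mod 41), and 24^33 mod 41 = 22.
h = q_inv·(m₁ − m₂) mod p = 9·(20 − 22) mod 23 = 5.
m = m₂ + h·q = 22 + 5·41 = 227.

227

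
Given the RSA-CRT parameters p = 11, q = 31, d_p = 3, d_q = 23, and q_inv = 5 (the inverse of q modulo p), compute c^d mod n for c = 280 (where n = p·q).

125

m₁ = c^(d_p) mod p: c ≡ 5 (mod 11), and 5^3 mod 11 = 4.
m₂ = c^(d_q) mod q: c ≡ 1 (mod 31), and 1^23 mod 31 = 1.
h = q_inv·(m₁ − m₂) mod p = 5·(4 − 1) mod 11 = 4.
m = m₂ + h·q = 1 + 4·31 = 125.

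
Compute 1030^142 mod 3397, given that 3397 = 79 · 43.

993

Mod 79: 1030 ≡ 3; by Fermat, exponent reduces to 142 mod 78 = 64; 3^64 ≡ 45 (mod 79).
Mod 43: 1030 ≡ 41; by Fermat, exponent reduces to 142 mod 42 = 16; 41^16 ≡ 4 (mod 43).
Combine by CRT: x ≡ 45 (mod 79), x ≡ 4 (mod 43) ⇒ x ≡ 993 (mod 3397).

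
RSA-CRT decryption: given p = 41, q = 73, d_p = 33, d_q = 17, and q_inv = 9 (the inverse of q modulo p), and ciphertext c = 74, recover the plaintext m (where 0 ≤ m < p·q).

512

m₁ = c^(d_p) mod p: c ≡ 33 (mod 41), and 33^33 mod 41 = 20.
m₂ = c^(d_q) mod q: c ≡ 1 (mod 73), and 1^17 mod 73 = 1.
h = q_inv·(m₁ − m₂) mod p = 9·(20 − 1) mod 41 = 7.
m = m₂ + h·q = 1 + 7·73 = 512.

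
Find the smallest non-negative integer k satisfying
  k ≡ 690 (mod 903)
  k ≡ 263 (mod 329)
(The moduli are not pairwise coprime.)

8817

gcd(903, 329) = 7 and 7 | (263 − 690), so the pair is consistent; merging gives k ≡ 8817 (mod 42441), where 42441 = lcm(903, 329).
The solution is unique modulo lcm(903, 329) = 42441.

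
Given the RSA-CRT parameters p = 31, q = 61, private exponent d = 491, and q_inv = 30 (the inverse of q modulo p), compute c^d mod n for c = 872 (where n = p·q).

d_p = d mod (p−1) = 491 mod 30 = 11; d_q = d mod (q−1) = 11.
m₁ = c^(d_p) mod p: c ≡ 4 (mod 31), and 4^11 mod 31 = 4.
m₂ = c^(d_q) mod q: c ≡ 18 (mod 61), and 18^11 mod 61 = 10.
h = q_inv·(m₁ − m₂) mod p = 30·(4 − 10) mod 31 = 6.
m = m₂ + h·q = 10 + 6·61 = 376.

376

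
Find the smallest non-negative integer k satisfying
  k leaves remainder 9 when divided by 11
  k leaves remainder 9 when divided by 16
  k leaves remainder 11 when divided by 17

From k ≡ 9 (mod 11) write k = 9 + 11t. Substituting into k ≡ 9 (mod 16) gives 11t ≡ 0 (mod 16), and since 11⁻¹ ≡ 3 (mod 16), t ≡ 0. Hence k ≡ 9 + 11·0 = 9 (mod 176).
From k ≡ 9 (mod 176) write k = 9 + 176t. Substituting into k ≡ 11 (mod 17) gives 176t ≡ 2 (mod 17), and since 6⁻¹ ≡ 3 (mod 17), t ≡ 6. Hence k ≡ 9 + 176·6 = 1065 (mod 2992).

1065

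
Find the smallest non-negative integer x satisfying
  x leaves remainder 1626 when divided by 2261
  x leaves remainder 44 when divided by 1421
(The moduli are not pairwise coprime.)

Combine the congruences pairwise.
gcd(2261, 1421) = 7 and 7 | (44 − 1626), so the pair is consistent; merging gives x ≡ 234509 (mod 458983), where 458983 = lcm(2261, 1421).
The solution is unique modulo lcm(2261, 1421) = 458983.

234509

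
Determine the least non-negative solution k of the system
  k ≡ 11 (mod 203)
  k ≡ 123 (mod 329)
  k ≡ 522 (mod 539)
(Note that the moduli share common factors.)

gcd(203, 329) = 7 and 7 | (123 − 11), so the pair is consistent; merging gives k ≡ 4071 (mod 9541), where 9541 = lcm(203, 329).
gcd(9541, 539) = 7 and 7 | (522 − 4071), so the pair is consistent; merging gives k ≡ 118563 (mod 734657), where 734657 = lcm(9541, 539).
The solution is unique modulo lcm(203, 329, 539) = 734657.

118563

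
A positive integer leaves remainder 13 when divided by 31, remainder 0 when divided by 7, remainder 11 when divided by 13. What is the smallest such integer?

The moduli are pairwise coprime; N = 31·7·13 = 2821.
N/31 = 91; 91 ≡ 29 (mod 31); 29·15 ≡ 1, so inverse 15.
N/7 = 403; 403 ≡ 4 (mod 7); 4·2 ≡ 1, so inverse 2.
N/13 = 217; 217 ≡ 9 (mod 13); 9·3 ≡ 1, so inverse 3.
x ≡ 13·91·15 + 0·403·2 + 11·217·3 = 24906.
24906 mod 2821 = 2338.

2338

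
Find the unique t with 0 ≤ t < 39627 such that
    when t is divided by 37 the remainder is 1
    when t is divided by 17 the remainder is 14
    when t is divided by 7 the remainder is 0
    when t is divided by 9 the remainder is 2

From t ≡ 1 (mod 37) write t = 1 + 37s. Substituting into t ≡ 14 (mod 17) gives 37s ≡ 13 (mod 17), and since 3⁻¹ ≡ 6 (mod 17), s ≡ 10. Hence t ≡ 1 + 37·10 = 371 (mod 629).
From t ≡ 371 (mod 629) write t = 371 + 629s. Substituting into t ≡ 0 (mod 7) gives 629s ≡ 0 (mod 7), and since 6⁻¹ ≡ 6 (mod 7), s ≡ 0. Hence t ≡ 371 + 629·0 = 371 (mod 4403).
From t ≡ 371 (mod 4403) write t = 371 + 4403s. Substituting into t ≡ 2 (mod 9) gives 4403s ≡ 0 (mod 9), and since 2⁻¹ ≡ 5 (mod 9), s ≡ 0. Hence t ≡ 371 + 4403·0 = 371 (mod 39627).

371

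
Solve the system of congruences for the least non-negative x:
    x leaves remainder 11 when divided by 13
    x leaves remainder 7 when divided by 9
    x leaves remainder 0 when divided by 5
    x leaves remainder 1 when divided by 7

The moduli are pairwise coprime; N = 13·9·5·7 = 4095.
N/13 = 315; 315 ≡ 3 (mod 13); 3·9 ≡ 1, so inverse 9.
N/9 = 455; 455 ≡ 5 (mod 9); 5·2 ≡ 1, so inverse 2.
N/5 = 819; 819 ≡ 4 (mod 5); 4·4 ≡ 1, so inverse 4.
N/7 = 585; 585 ≡ 4 (mod 7); 4·2 ≡ 1, so inverse 2.
x ≡ 11·315·9 + 7·455·2 + 0·819·4 + 1·585·2 = 38725.
38725 mod 4095 = 1870.

1870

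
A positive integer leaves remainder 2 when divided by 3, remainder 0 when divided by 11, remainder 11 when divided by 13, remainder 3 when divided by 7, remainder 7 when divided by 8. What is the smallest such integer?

The moduli are pairwise coprime; N = 3·11·13·7·8 = 24024.
N/3 = 8008; 8008 ≡ 1 (mod 3), inverse 1.
N/11 = 2184; 2184 ≡ 6 (mod 11); 6·2 ≡ 1, so inverse 2.
N/13 = 1848; 1848 ≡ 2 (mod 13); 2·7 ≡ 1, so inverse 7.
N/7 = 3432; 3432 ≡ 2 (mod 7); 2·4 ≡ 1, so inverse 4.
N/8 = 3003; 3003 ≡ 3 (mod 8); 3·3 ≡ 1, so inverse 3.
x ≡ 2·8008·1 + 0·2184·2 + 11·1848·7 + 3·3432·4 + 7·3003·3 = 262559.
262559 mod 24024 = 22319.

22319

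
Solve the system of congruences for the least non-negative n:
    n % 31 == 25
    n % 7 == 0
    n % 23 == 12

The moduli are pairwise coprime; M = 31·7·23 = 4991.
M/31 = 161; 161 ≡ 6 (mod 31); 6·26 ≡ 1, so inverse 26.
M/7 = 713; 713 ≡ 6 (mod 7); 6·6 ≡ 1, so inverse 6.
M/23 = 217; 217 ≡ 10 (mod 23); 10·7 ≡ 1, so inverse 7.
n ≡ 25·161·26 + 0·713·6 + 12·217·7 = 122878.
122878 mod 4991 = 3094.

3094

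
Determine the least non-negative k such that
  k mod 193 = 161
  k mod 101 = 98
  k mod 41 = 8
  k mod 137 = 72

49611197

Combine the congruences pairwise.
From k ≡ 161 (mod 193) write k = 161 + 193t. Substituting into k ≡ 98 (mod 101) gives 193t ≡ 38 (mod 101), and since 92⁻¹ ≡ 56 (mod 101), t ≡ 7. Hence k ≡ 161 + 193·7 = 1512 (mod 19493).
From k ≡ 1512 (mod 19493) write k = 1512 + 19493t. Substituting into k ≡ 8 (mod 41) gives 19493t ≡ 13 (mod 41), and since 18⁻¹ ≡ 16 (mod 41), t ≡ 3. Hence k ≡ 1512 + 19493·3 = 59991 (mod 799213).
From k ≡ 59991 (mod 799213) write k = 59991 + 799213t. Substituting into k ≡ 72 (mod 137) gives 799213t ≡ 87 (mod 137), and since 92⁻¹ ≡ 70 (mod 137), t ≡ 62. Hence k ≡ 59991 + 799213·62 = 49611197 (mod 109492181).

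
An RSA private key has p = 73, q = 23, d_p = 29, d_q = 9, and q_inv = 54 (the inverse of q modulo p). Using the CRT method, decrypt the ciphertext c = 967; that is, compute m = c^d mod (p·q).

m₁ = c^(d_p) mod p: c ≡ 18 (mod 73), and 18^29 mod 73 = 41.
m₂ = c^(d_q) mod q: c ≡ 1 (mod 23), and 1^9 mod 23 = 1.
h = q_inv·(m₁ − m₂) mod p = 54·(41 − 1) mod 73 = 43.
m = m₂ + h·q = 1 + 43·23 = 990.

990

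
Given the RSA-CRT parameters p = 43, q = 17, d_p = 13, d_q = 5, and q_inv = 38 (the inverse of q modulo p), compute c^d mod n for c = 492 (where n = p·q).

m₁ = c^(d_p) mod p: c ≡ 19 (mod 43), and 19^13 mod 43 = 20.
m₂ = c^(d_q) mod q: c ≡ 16 (mod 17), and 16^5 mod 17 = 16.
h = q_inv·(m₁ − m₂) mod p = 38·(20 − 16) mod 43 = 23.
m = m₂ + h·q = 16 + 23·17 = 407.

407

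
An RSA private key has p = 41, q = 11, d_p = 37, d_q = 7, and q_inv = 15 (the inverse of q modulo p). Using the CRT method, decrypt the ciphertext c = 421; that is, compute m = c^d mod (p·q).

m₁ = c^(d_p) mod p: c ≡ 11 (mod 41), and 11^37 mod 41 = 13.
m₂ = c^(d_q) mod q: c ≡ 3 (mod 11), and 3^7 mod 11 = 9.
h = q_inv·(m₁ − m₂) mod p = 15·(13 − 9) mod 41 = 19.
m = m₂ + h·q = 9 + 19·11 = 218.

218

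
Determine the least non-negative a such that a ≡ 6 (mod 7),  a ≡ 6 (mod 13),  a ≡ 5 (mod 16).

The moduli are pairwise coprime; N = 7·13·16 = 1456.
N/7 = 208; 208 ≡ 5 (mod 7); 5·3 ≡ 1, so inverse 3.
N/13 = 112; 112 ≡ 8 (mod 13); 8·5 ≡ 1, so inverse 5.
N/16 = 91; 91 ≡ 11 (mod 16); 11·3 ≡ 1, so inverse 3.
a ≡ 6·208·3 + 6·112·5 + 5·91·3 = 8469.
8469 mod 1456 = 1189.

1189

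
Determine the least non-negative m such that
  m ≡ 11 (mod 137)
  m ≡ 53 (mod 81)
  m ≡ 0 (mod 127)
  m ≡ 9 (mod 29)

The moduli are pairwise coprime; N = 137·81·127·29 = 40870251.
N/137 = 298323; 298323 ≡ 74 (mod 137); 74·50 ≡ 1, so inverse 50.
N/81 = 504571; 504571 ≡ 22 (mod 81); 22·70 ≡ 1, so inverse 70.
N/127 = 321813; 321813 ≡ 122 (mod 127); 122·76 ≡ 1, so inverse 76.
N/29 = 1409319; 1409319 ≡ 6 (mod 29); 6·5 ≡ 1, so inverse 5.
m ≡ 11·298323·50 + 53·504571·70 + 0·321813·76 + 9·1409319·5 = 2099455415.
2099455415 mod 40870251 = 15072614.

15072614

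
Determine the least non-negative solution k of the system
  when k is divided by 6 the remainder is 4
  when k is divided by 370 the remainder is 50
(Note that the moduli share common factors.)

gcd(6, 370) = 2 and 2 | (50 − 4), so the pair is consistent; merging gives k ≡ 790 (mod 1110), where 1110 = lcm(6, 370).
The solution is unique modulo lcm(6, 370) = 1110.

790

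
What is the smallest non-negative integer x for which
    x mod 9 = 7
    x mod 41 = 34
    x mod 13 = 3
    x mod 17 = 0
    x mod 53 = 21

Combine the congruences pairwise.
From x ≡ 7 (mod 9) write x = 7 + 9t. Substituting into x ≡ 34 (mod 41) gives 9t ≡ 27 (mod 41), and since 9⁻¹ ≡ 32 (mod 41), t ≡ 3. Hence x ≡ 7 + 9·3 = 34 (mod 369).
From x ≡ 34 (mod 369) write x = 34 + 369t. Substituting into x ≡ 3 (mod 13) gives 369t ≡ 8 (mod 13), and since 5⁻¹ ≡ 8 (mod 13), t ≡ 12. Hence x ≡ 34 + 369·12 = 4462 (mod 4797).
From x ≡ 4462 (mod 4797) write x = 4462 + 4797t. Substituting into x ≡ 0 (mod 17) gives 4797t ≡ 9 (mod 17), and since 3⁻¹ ≡ 6 (mod 17), t ≡ 3. Hence x ≡ 4462 + 4797·3 = 18853 (mod 81549).
From x ≡ 18853 (mod 81549) write x = 18853 + 81549t. Substituting into x ≡ 21 (mod 53) gives 81549t ≡ 36 (mod 53), and since 35⁻¹ ≡ 50 (mod 53), t ≡ 51. Hence x ≡ 18853 + 81549·51 = 4177852 (mod 4322097).

4177852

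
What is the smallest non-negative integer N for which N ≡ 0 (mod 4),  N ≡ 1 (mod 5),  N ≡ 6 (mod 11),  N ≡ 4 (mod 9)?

1876

The moduli are pairwise coprime; M = 4·5·11·9 = 1980.
M/4 = 495; 495 ≡ 3 (mod 4); 3·3 ≡ 1, so inverse 3.
M/5 = 396; 396 ≡ 1 (mod 5), inverse 1.
M/11 = 180; 180 ≡ 4 (mod 11); 4·3 ≡ 1, so inverse 3.
M/9 = 220; 220 ≡ 4 (mod 9); 4·7 ≡ 1, so inverse 7.
N ≡ 0·495·3 + 1·396·1 + 6·180·3 + 4·220·7 = 9796.
9796 mod 1980 = 1876.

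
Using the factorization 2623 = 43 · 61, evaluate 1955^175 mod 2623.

Mod 43: 1955 ≡ 20; by Fermat, exponent reduces to 175 mod 42 = 7; 20^7 ≡ 37 (mod 43).
Mod 61: 1955 ≡ 3; by Fermat, exponent reduces to 175 mod 60 = 55; 3^55 ≡ 60 (mod 61).
Combine by CRT: x ≡ 37 (mod 43), x ≡ 60 (mod 61) ⇒ x ≡ 1585 (mod 2623).

1585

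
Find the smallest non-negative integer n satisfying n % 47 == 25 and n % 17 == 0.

From n ≡ 25 (mod 47) write n = 25 + 47t. Substituting into n ≡ 0 (mod 17) gives 47t ≡ 9 (mod 17), and since 13⁻¹ ≡ 4 (mod 17), t ≡ 2. Hence n ≡ 25 + 47·2 = 119 (mod 799).

119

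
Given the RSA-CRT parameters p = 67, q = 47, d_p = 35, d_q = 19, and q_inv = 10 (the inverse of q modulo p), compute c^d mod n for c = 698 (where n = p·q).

m₁ = c^(d_p) mod p: c ≡ 28 (mod 67), and 28^35 mod 67 = 20.
m₂ = c^(d_q) mod q: c ≡ 40 (mod 47), and 40^19 mod 47 = 35.
h = q_inv·(m₁ − m₂) mod p = 10·(20 − 35) mod 67 = 51.
m = m₂ + h·q = 35 + 51·47 = 2432.

2432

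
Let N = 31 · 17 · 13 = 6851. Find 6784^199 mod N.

Mod 31: 6784 ≡ 26; by Fermat, exponent reduces to 199 mod 30 = 19; 26^19 ≡ 26 (mod 31).
Mod 17: 6784 ≡ 1; by Fermat, exponent reduces to 199 mod 16 = 7; 1^7 ≡ 1 (mod 17).
Mod 13: 6784 ≡ 11; by Fermat, exponent reduces to 199 mod 12 = 7; 11^7 ≡ 2 (mod 13).
Combine by CRT: x ≡ 26 (mod 31), x ≡ 1 (mod 17), x ≡ 2 (mod 13) ⇒ x ≡ 4149 (mod 6851).

4149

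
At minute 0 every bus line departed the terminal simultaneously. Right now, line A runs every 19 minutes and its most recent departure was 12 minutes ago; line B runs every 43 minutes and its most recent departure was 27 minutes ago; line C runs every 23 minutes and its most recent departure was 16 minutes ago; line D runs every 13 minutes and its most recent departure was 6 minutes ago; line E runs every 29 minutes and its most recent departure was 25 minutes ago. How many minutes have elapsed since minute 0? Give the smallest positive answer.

From t ≡ 12 (mod 19) write t = 12 + 19s. Substituting into t ≡ 27 (mod 43) gives 19s ≡ 15 (mod 43), and since 19⁻¹ ≡ 34 (mod 43), s ≡ 37. Hence t ≡ 12 + 19·37 = 715 (mod 817).
From t ≡ 715 (mod 817) write t = 715 + 817s. Substituting into t ≡ 16 (mod 23) gives 817s ≡ 14 (mod 23), and since 12⁻¹ ≡ 2 (mod 23), s ≡ 5. Hence t ≡ 715 + 817·5 = 4800 (mod 18791).
From t ≡ 4800 (mod 18791) write t = 4800 + 18791s. Substituting into t ≡ 6 (mod 13) gives 18791s ≡ 3 (mod 13), and since 6⁻¹ ≡ 11 (mod 13), s ≡ 7. Hence t ≡ 4800 + 18791·7 = 136337 (mod 244283).
From t ≡ 136337 (mod 244283) write t = 136337 + 244283s. Substituting into t ≡ 25 (mod 29) gives 244283s ≡ 17 (mod 29), and since 16⁻¹ ≡ 20 (mod 29), s ≡ 21. Hence t ≡ 136337 + 244283·21 = 5266280 (mod 7084207).

5266280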